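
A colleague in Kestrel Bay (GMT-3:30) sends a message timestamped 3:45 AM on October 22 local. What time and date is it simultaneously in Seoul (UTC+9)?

4:15 PM on October 22

In UTC: 3:45 AM + 3:30 = 7:15 AM on Oct 22.
Seoul is UTC+9:00: 7:15 AM + 9:00 = 4:15 PM on Oct 22.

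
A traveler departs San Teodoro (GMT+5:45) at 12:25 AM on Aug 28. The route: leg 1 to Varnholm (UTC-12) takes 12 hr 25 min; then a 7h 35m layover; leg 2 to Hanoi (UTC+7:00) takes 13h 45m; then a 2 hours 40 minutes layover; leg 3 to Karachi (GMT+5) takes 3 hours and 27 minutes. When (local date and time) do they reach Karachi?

Convert departure to UTC: 12:25 AM − 5:45 = 6:40 PM UTC on Aug 27.
Add 12 hours and 25 minutes leg 1 → 7:05 AM UTC (Aug 28).
Add 7 hours and 35 minutes layover in Varnholm → 2:40 PM UTC.
Add 13 hours and 45 minutes leg 2 → 4:25 AM UTC (Aug 29).
Add 2 hours and 40 minutes layover in Hanoi → 7:05 AM UTC.
Add 3 hours and 27 minutes leg 3 → 10:32 AM UTC.
Karachi is UTC+5:00, so local arrival = 10:32 AM + 5:00 = 3:32 PM on Aug 29.

3:32 PM on August 29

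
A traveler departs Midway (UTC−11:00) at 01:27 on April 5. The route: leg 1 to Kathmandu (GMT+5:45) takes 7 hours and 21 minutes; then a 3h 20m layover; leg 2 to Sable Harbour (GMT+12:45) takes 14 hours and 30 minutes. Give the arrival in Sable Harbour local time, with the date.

02:23 on April 7

Convert departure to UTC: 01:27 + 11:00 = 12:27 UTC on Apr 5.
Add 7 hours 21 minutes leg 1 → 19:48 UTC.
Add 3 hours and 20 minutes layover in Kathmandu → 23:08 UTC.
Add 14 hours and 30 minutes leg 2 → 13:38 UTC (Apr 6).
Sable Harbour is UTC+12:45, so local arrival = 13:38 + 12:45 = 02:23 on Apr 7.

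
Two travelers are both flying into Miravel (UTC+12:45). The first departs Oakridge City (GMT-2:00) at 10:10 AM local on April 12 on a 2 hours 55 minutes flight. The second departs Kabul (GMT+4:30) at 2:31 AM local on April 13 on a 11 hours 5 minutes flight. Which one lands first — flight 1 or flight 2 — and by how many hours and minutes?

the first, by 18 hours 1 minute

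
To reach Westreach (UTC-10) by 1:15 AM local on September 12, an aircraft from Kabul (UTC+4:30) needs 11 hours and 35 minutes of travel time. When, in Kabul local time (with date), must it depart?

4:10 AM on Sep 12

Target arrival in UTC: 1:15 AM + 10:00 = 11:15 AM on Sep 12.
Subtract 11 hours and 35 minutes → departure 11:40 PM UTC on Sep 11.
Kabul is UTC+4:30: 11:40 PM + 4:30 = 4:10 AM on Sep 12.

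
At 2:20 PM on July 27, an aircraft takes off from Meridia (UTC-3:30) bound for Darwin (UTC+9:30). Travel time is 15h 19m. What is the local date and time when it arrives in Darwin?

6:39 PM on July 28

Convert departure to UTC: 2:20 PM + 3:30 = 5:50 PM UTC on Jul 27.
Add 15 hours 19 minutes travel time → 9:09 AM UTC (Jul 28).
Darwin is UTC+9:30, so local arrival = 9:09 AM + 9:30 = 6:39 PM on Jul 28.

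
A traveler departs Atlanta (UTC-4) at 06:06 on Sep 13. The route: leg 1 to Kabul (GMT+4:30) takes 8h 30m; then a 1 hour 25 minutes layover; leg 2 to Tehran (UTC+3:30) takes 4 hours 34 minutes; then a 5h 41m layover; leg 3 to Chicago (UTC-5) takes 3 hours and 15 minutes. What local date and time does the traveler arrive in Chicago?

04:31 on Sep 14

Convert departure to UTC: 06:06 + 4:00 = 10:06 UTC on Sep 13.
Add 8 hours 30 minutes leg 1 → 18:36 UTC.
Add 1 hour 25 minutes layover in Kabul → 20:01 UTC.
Add 4 hours 34 minutes leg 2 → 00:35 UTC (Sep 14).
Add 5 hours and 41 minutes layover in Tehran → 06:16 UTC.
Add 3 hours and 15 minutes leg 3 → 09:31 UTC.
Chicago is UTC−5:00, so local arrival = 09:31 − 5:00 = 04:31 on Sep 14.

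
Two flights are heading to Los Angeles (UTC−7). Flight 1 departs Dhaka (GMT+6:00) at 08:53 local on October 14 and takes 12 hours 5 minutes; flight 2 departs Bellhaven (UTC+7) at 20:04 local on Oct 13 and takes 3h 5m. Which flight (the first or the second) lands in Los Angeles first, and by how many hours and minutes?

the second, by 22 hours 49 minutes

Flight 1 in UTC: 08:53 − 6:00 = 02:53 on Oct 14.
+12 hours and 5 minutes → arrive 14:58 UTC on Oct 14.
Flight 2 in UTC: 20:04 − 7:00 = 13:04 on Oct 13.
+3 hours and 5 minutes → arrive 16:09 UTC on Oct 13.
Flight 2 lands earlier by 22 hours 49 minutes.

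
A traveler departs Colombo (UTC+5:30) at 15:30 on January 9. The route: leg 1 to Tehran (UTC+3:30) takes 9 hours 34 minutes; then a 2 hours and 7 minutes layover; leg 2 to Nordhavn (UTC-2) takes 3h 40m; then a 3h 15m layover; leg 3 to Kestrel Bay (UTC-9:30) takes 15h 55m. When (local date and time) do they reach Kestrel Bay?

Convert departure to UTC: 15:30 − 5:30 = 10:00 UTC on Jan 9.
Add 9 hours and 34 minutes leg 1 → 19:34 UTC.
Add 2 hours 7 minutes layover in Tehran → 21:41 UTC.
Add 3 hours 40 minutes leg 2 → 01:21 UTC (Jan 10).
Add 3 hours 15 minutes layover in Nordhavn → 04:36 UTC.
Add 15 hours and 55 minutes leg 3 → 20:31 UTC.
Kestrel Bay is UTC−9:30, so local arrival = 20:31 − 9:30 = 11:01 on Jan 10.

11:01 on Jan 10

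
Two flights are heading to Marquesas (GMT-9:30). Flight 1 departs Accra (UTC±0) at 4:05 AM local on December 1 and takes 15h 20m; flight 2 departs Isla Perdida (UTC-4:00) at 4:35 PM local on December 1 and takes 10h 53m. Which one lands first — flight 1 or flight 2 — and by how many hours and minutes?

the first, by 12 hours 3 minutes

Flight 1 departs at 4:05 AM UTC (Dec 1).
+15 hours and 20 minutes → arrive 7:25 PM UTC on Dec 1.
Flight 2 in UTC: 4:35 PM + 4:00 = 8:35 PM on Dec 1.
+10 hours and 53 minutes → arrive 7:28 AM UTC on Dec 2.
Flight 1 lands earlier by 12 hours 3 minutes.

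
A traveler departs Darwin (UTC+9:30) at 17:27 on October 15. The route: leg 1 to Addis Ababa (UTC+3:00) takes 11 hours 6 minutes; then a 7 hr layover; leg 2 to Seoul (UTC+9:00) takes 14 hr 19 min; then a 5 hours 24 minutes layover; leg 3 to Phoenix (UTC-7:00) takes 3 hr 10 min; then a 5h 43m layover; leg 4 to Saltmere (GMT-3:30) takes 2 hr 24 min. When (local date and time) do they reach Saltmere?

05:33 on October 17

Convert departure to UTC: 17:27 − 9:30 = 07:57 UTC on Oct 15.
Add 11 hours 6 minutes leg 1 → 19:03 UTC.
Add 7 hours layover in Addis Ababa → 02:03 UTC (Oct 16).
Add 14 hours 19 minutes leg 2 → 16:22 UTC.
Add 5 hours 24 minutes layover in Seoul → 21:46 UTC.
Add 3 hours 10 minutes leg 3 → 00:56 UTC (Oct 17).
Add 5 hours 43 minutes layover in Phoenix → 06:39 UTC.
Add 2 hours 24 minutes leg 4 → 09:03 UTC.
Saltmere is UTC−3:30, so local arrival = 09:03 − 3:30 = 05:33 on Oct 17.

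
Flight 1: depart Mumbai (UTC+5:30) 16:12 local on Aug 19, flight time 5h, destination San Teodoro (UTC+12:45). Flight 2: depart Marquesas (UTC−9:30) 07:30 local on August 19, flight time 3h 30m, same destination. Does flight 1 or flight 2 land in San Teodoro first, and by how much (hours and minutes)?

the first, by 4 hours 48 minutes

Flight 1 in UTC: 16:12 − 5:30 = 10:42 on Aug 19.
+5 hours → arrive 15:42 UTC on Aug 19.
Flight 2 in UTC: 07:30 + 9:30 = 17:00 on Aug 19.
+3 hours 30 minutes → arrive 20:30 UTC on Aug 19.
Flight 1 lands earlier by 4 hours 48 minutes.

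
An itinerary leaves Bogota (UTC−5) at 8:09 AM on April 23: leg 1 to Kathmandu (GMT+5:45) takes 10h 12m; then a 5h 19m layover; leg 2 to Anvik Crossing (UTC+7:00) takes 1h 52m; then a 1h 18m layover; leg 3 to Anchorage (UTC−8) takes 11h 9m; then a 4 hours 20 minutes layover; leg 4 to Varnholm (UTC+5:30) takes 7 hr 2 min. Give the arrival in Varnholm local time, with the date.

11:51 AM on April 25

Convert departure to UTC: 8:09 AM + 5:00 = 1:09 PM UTC on Apr 23.
Add 10 hours 12 minutes leg 1 → 11:21 PM UTC.
Add 5 hours and 19 minutes layover in Kathmandu → 4:40 AM UTC (Apr 24).
Add 1 hour and 52 minutes leg 2 → 6:32 AM UTC.
Add 1 hour and 18 minutes layover in Anvik Crossing → 7:50 AM UTC.
Add 11 hours and 9 minutes leg 3 → 6:59 PM UTC.
Add 4 hours and 20 minutes layover in Anchorage → 11:19 PM UTC.
Add 7 hours 2 minutes leg 4 → 6:21 AM UTC (Apr 25).
Varnholm is UTC+5:30, so local arrival = 6:21 AM + 5:30 = 11:51 AM on Apr 25.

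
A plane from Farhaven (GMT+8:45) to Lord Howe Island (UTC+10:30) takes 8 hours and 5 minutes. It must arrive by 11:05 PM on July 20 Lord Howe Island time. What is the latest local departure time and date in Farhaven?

Target arrival in UTC: 11:05 PM − 10:30 = 12:35 PM on Jul 20.
Subtract 8 hours 5 minutes → departure 4:30 AM UTC on Jul 20.
Farhaven is UTC+8:45: 4:30 AM + 8:45 = 1:15 PM on Jul 20.

1:15 PM on July 20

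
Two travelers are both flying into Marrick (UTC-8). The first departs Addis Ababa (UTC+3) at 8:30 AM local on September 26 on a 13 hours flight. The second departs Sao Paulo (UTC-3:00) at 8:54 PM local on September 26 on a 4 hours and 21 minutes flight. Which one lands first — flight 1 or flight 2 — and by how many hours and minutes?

the first, by 9 hours 45 minutes

Flight 1 in UTC: 8:30 AM − 3:00 = 5:30 AM on Sep 26.
+13 hours → arrive 6:30 PM UTC on Sep 26.
Flight 2 in UTC: 8:54 PM + 3:00 = 11:54 PM on Sep 26.
+4 hours and 21 minutes → arrive 4:15 AM UTC on Sep 27.
Flight 1 lands earlier by 9 hours 45 minutes.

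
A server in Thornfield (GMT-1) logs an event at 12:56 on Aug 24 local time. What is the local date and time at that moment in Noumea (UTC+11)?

00:56 on August 25

In UTC: 12:56 + 1:00 = 13:56 on Aug 24.
Noumea is UTC+11:00: 13:56 + 11:00 = 00:56 on Aug 25.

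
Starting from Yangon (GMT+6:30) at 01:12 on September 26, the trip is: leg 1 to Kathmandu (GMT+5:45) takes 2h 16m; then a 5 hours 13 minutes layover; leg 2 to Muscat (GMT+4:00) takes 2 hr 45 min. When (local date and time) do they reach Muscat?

08:56 on September 26

Convert departure to UTC: 01:12 − 6:30 = 18:42 UTC on Sep 25.
Add 2 hours 16 minutes leg 1 → 20:58 UTC.
Add 5 hours and 13 minutes layover in Kathmandu → 02:11 UTC (Sep 26).
Add 2 hours and 45 minutes leg 2 → 04:56 UTC.
Muscat is UTC+4:00, so local arrival = 04:56 + 4:00 = 08:56 on Sep 26.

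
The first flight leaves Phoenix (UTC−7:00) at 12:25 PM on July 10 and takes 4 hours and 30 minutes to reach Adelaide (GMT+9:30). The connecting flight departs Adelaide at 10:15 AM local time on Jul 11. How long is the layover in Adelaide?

50 minutes

Convert departure to UTC: 12:25 PM + 7:00 = 7:25 PM UTC on Jul 10.
Add 4 hours and 30 minutes flight time → 11:55 PM UTC.
Adelaide is UTC+9:30, so local arrival = 11:55 PM + 9:30 = 9:25 AM on Jul 11.
Layover = 10:15 AM − 9:25 AM = 50 minutes.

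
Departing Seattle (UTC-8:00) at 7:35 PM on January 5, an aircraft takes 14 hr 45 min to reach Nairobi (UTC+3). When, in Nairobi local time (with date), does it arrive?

Convert departure to UTC: 7:35 PM + 8:00 = 3:35 AM UTC on Jan 6.
Add 14 hours 45 minutes travel time → 6:20 PM UTC.
Nairobi is UTC+3:00, so local arrival = 6:20 PM + 3:00 = 9:20 PM on Jan 6.

9:20 PM on January 6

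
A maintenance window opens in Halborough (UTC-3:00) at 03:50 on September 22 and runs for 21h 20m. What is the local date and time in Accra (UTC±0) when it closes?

Convert start to UTC: 03:50 + 3:00 = 06:50 UTC on Sep 22.
Add 21 hours and 20 minutes duration → 04:10 UTC (Sep 23).
Accra is UTC+0, so local end time is the same: 04:10 on Sep 23.

04:10 on September 23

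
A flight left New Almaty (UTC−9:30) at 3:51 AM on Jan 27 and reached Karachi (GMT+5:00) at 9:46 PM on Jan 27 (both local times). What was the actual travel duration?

3 hours 25 minutes

Departure in UTC: 3:51 AM + 9:30 = 1:21 PM on Jan 27.
Arrival in UTC: 9:46 PM − 5:00 = 4:46 PM on Jan 27.
Elapsed = 4:46 PM − 1:21 PM = 3 hours 25 minutes.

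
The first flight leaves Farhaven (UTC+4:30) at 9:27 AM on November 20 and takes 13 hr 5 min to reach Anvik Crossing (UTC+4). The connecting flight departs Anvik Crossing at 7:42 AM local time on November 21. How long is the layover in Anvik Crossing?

Convert departure to UTC: 9:27 AM − 4:30 = 4:57 AM UTC on Nov 20.
Add 13 hours 5 minutes flight time → 6:02 PM UTC.
Anvik Crossing is UTC+4:00, so local arrival = 6:02 PM + 4:00 = 10:02 PM on Nov 20.
Layover = 7:42 AM − 10:02 PM (+1 day) = 9 hours 40 minutes.

9 hours 40 minutes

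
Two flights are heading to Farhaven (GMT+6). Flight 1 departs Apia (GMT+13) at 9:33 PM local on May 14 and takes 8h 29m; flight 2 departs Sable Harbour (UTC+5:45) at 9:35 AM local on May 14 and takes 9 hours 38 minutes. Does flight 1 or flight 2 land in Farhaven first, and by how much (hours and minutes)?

the second, by 3 hours 34 minutes

Flight 1 in UTC: 9:33 PM − 13:00 = 8:33 AM on May 14.
+8 hours and 29 minutes → arrive 5:02 PM UTC on May 14.
Flight 2 in UTC: 9:35 AM − 5:45 = 3:50 AM on May 14.
+9 hours and 38 minutes → arrive 1:28 PM UTC on May 14.
Flight 2 lands earlier by 3 hours 34 minutes.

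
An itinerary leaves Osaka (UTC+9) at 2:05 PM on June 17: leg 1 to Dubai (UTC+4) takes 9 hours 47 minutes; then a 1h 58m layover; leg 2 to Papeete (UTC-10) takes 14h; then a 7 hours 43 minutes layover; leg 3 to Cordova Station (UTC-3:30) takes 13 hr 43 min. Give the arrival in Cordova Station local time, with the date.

12:46 AM on June 19

Convert departure to UTC: 2:05 PM − 9:00 = 5:05 AM UTC on Jun 17.
Add 9 hours 47 minutes leg 1 → 2:52 PM UTC.
Add 1 hour and 58 minutes layover in Dubai → 4:50 PM UTC.
Add 14 hours leg 2 → 6:50 AM UTC (Jun 18).
Add 7 hours 43 minutes layover in Papeete → 2:33 PM UTC.
Add 13 hours and 43 minutes leg 3 → 4:16 AM UTC (Jun 19).
Cordova Station is UTC−3:30, so local arrival = 4:16 AM − 3:30 = 12:46 AM on Jun 19.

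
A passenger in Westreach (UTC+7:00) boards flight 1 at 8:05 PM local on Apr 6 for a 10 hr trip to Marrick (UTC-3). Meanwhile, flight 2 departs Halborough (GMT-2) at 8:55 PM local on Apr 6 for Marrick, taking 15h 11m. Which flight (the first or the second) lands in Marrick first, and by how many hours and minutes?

the first, by 15 hours 1 minute

Flight 1 in UTC: 8:05 PM − 7:00 = 1:05 PM on Apr 6.
+10 hours → arrive 11:05 PM UTC on Apr 6.
Flight 2 in UTC: 8:55 PM + 2:00 = 10:55 PM on Apr 6.
+15 hours and 11 minutes → arrive 2:06 PM UTC on Apr 7.
Flight 1 lands earlier by 15 hours 1 minute.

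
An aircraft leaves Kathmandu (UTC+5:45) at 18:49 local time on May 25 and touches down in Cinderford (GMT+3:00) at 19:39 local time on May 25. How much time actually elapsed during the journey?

Departure in UTC: 18:49 − 5:45 = 13:04 on May 25.
Arrival in UTC: 19:39 − 3:00 = 16:39 on May 25.
Elapsed = 16:39 − 13:04 = 3 hours 35 minutes.

3 hours 35 minutes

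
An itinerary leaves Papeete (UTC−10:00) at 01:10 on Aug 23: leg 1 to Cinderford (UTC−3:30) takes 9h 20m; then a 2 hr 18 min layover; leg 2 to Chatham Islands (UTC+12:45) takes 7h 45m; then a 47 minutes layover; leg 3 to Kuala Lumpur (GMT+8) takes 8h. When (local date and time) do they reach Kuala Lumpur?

Convert departure to UTC: 01:10 + 10:00 = 11:10 UTC on Aug 23.
Add 9 hours 20 minutes leg 1 → 20:30 UTC.
Add 2 hours and 18 minutes layover in Cinderford → 22:48 UTC.
Add 7 hours and 45 minutes leg 2 → 06:33 UTC (Aug 24).
Add 47 minutes layover in Chatham Islands → 07:20 UTC.
Add 8 hours leg 3 → 15:20 UTC.
Kuala Lumpur is UTC+8:00, so local arrival = 15:20 + 8:00 = 23:20 on Aug 24.

23:20 on Aug 24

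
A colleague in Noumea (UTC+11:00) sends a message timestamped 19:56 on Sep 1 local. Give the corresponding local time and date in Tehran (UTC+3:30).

In UTC: 19:56 − 11:00 = 08:56 on Sep 1.
Tehran is UTC+3:30: 08:56 + 3:30 = 12:26 on Sep 1.

12:26 on Sep 1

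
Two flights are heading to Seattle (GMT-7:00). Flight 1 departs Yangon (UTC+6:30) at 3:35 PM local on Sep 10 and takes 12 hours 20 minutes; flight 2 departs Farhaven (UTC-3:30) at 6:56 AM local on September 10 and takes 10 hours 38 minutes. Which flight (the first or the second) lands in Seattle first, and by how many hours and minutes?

the second, by 21 minutes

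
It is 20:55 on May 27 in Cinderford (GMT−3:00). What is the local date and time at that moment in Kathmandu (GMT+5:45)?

In UTC: 20:55 + 3:00 = 23:55 on May 27.
Kathmandu is UTC+5:45: 23:55 + 5:45 = 05:40 on May 28.

05:40 on May 28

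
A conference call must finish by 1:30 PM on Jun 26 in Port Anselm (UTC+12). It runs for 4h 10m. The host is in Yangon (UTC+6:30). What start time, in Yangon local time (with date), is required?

Target end time in UTC: 1:30 PM − 12:00 = 1:30 AM on Jun 26.
Subtract 4 hours 10 minutes → start 9:20 PM UTC on Jun 25.
Yangon is UTC+6:30: 9:20 PM + 6:30 = 3:50 AM on Jun 26.

3:50 AM on Jun 26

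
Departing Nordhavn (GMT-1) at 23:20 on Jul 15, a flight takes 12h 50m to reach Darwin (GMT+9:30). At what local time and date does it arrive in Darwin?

Convert departure to UTC: 23:20 + 1:00 = 00:20 UTC on Jul 16.
Add 12 hours 50 minutes travel time → 13:10 UTC.
Darwin is UTC+9:30, so local arrival = 13:10 + 9:30 = 22:40 on Jul 16.

22:40 on July 16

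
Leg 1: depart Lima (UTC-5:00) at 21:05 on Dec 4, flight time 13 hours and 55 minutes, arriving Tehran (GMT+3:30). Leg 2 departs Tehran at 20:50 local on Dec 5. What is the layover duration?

1 hour 20 minutes

Convert departure to UTC: 21:05 + 5:00 = 02:05 UTC on Dec 5.
Add 13 hours 55 minutes flight time → 16:00 UTC.
Tehran is UTC+3:30, so local arrival = 16:00 + 3:30 = 19:30 on Dec 5.
Layover = 20:50 − 19:30 = 1 hour 20 minutes.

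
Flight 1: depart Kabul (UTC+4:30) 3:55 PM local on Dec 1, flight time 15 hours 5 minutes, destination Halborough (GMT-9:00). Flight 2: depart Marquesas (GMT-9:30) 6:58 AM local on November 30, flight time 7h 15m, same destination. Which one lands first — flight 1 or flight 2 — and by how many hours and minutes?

Flight 1 in UTC: 3:55 PM − 4:30 = 11:25 AM on Dec 1.
+15 hours and 5 minutes → arrive 2:30 AM UTC on Dec 2.
Flight 2 in UTC: 6:58 AM + 9:30 = 4:28 PM on Nov 30.
+7 hours and 15 minutes → arrive 11:43 PM UTC on Nov 30.
Flight 2 lands earlier by 26 hours 47 minutes.

the second, by 26 hours 47 minutes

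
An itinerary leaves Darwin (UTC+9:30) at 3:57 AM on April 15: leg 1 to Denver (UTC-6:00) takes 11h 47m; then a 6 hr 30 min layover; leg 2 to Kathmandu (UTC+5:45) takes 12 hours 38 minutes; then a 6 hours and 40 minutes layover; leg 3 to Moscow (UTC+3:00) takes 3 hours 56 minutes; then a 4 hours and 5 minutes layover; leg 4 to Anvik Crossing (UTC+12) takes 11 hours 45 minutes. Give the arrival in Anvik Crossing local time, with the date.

Convert departure to UTC: 3:57 AM − 9:30 = 6:27 PM UTC on Apr 14.
Add 11 hours 47 minutes leg 1 → 6:14 AM UTC (Apr 15).
Add 6 hours and 30 minutes layover in Denver → 12:44 PM UTC.
Add 12 hours and 38 minutes leg 2 → 1:22 AM UTC (Apr 16).
Add 6 hours and 40 minutes layover in Kathmandu → 8:02 AM UTC.
Add 3 hours and 56 minutes leg 3 → 11:58 AM UTC.
Add 4 hours and 5 minutes layover in Moscow → 4:03 PM UTC.
Add 11 hours 45 minutes leg 4 → 3:48 AM UTC (Apr 17).
Anvik Crossing is UTC+12:00, so local arrival = 3:48 AM + 12:00 = 3:48 PM on Apr 17.

3:48 PM on April 17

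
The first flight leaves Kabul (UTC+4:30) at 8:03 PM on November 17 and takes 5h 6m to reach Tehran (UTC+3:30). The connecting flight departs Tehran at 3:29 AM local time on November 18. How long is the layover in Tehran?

Convert departure to UTC: 8:03 PM − 4:30 = 3:33 PM UTC on Nov 17.
Add 5 hours 6 minutes flight time → 8:39 PM UTC.
Tehran is UTC+3:30, so local arrival = 8:39 PM + 3:30 = 12:09 AM on Nov 18.
Layover = 3:29 AM − 12:09 AM = 3 hours 20 minutes.

3 hours 20 minutes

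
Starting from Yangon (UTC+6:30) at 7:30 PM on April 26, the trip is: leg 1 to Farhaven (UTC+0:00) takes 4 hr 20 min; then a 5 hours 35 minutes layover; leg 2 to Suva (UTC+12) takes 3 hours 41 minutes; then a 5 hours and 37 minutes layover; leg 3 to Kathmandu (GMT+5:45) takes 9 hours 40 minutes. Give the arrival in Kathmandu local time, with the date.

11:38 PM on April 27

Convert departure to UTC: 7:30 PM − 6:30 = 1:00 PM UTC on Apr 26.
Add 4 hours and 20 minutes leg 1 → 5:20 PM UTC.
Add 5 hours 35 minutes layover in Farhaven → 10:55 PM UTC.
Add 3 hours 41 minutes leg 2 → 2:36 AM UTC (Apr 27).
Add 5 hours 37 minutes layover in Suva → 8:13 AM UTC.
Add 9 hours 40 minutes leg 3 → 5:53 PM UTC.
Kathmandu is UTC+5:45, so local arrival = 5:53 PM + 5:45 = 11:38 PM on Apr 27.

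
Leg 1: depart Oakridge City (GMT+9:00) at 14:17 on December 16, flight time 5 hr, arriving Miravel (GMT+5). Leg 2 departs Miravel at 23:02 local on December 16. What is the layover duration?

7 hours 45 minutes

Convert departure to UTC: 14:17 − 9:00 = 05:17 UTC on Dec 16.
Add 5 hours flight time → 10:17 UTC.
Miravel is UTC+5:00, so local arrival = 10:17 + 5:00 = 15:17 on Dec 16.
Layover = 23:02 − 15:17 = 7 hours 45 minutes.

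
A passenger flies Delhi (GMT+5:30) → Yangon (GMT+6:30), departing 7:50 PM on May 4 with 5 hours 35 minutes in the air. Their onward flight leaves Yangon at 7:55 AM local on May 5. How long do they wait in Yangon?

Convert departure to UTC: 7:50 PM − 5:30 = 2:20 PM UTC on May 4.
Add 5 hours 35 minutes flight time → 7:55 PM UTC.
Yangon is UTC+6:30, so local arrival = 7:55 PM + 6:30 = 2:25 AM on May 5.
Layover = 7:55 AM − 2:25 AM = 5 hours 30 minutes.

5 hours 30 minutes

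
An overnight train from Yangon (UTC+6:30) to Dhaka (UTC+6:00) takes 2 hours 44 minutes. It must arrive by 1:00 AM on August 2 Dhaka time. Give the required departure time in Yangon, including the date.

Target arrival in UTC: 1:00 AM − 6:00 = 7:00 PM on Aug 1.
Subtract 2 hours 44 minutes → departure 4:16 PM UTC on Aug 1.
Yangon is UTC+6:30: 4:16 PM + 6:30 = 10:46 PM on Aug 1.

10:46 PM on August 1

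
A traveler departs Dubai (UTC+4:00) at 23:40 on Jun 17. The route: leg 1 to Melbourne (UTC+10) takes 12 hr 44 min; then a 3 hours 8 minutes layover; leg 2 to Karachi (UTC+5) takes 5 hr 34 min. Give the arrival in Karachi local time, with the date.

22:06 on Jun 18

Convert departure to UTC: 23:40 − 4:00 = 19:40 UTC on Jun 17.
Add 12 hours and 44 minutes leg 1 → 08:24 UTC (Jun 18).
Add 3 hours 8 minutes layover in Melbourne → 11:32 UTC.
Add 5 hours 34 minutes leg 2 → 17:06 UTC.
Karachi is UTC+5:00, so local arrival = 17:06 + 5:00 = 22:06 on Jun 18.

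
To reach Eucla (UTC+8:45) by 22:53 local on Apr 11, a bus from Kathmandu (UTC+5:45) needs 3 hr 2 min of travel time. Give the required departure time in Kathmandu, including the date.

Target arrival in UTC: 22:53 − 8:45 = 14:08 on Apr 11.
Subtract 3 hours and 2 minutes → departure 11:06 UTC on Apr 11.
Kathmandu is UTC+5:45: 11:06 + 5:45 = 16:51 on Apr 11.

16:51 on Apr 11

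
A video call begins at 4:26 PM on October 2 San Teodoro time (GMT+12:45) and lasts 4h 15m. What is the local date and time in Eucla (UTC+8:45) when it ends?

4:41 PM on October 2

Convert start to UTC: 4:26 PM − 12:45 = 3:41 AM UTC on Oct 2.
Add 4 hours 15 minutes duration → 7:56 AM UTC.
Eucla is UTC+8:45, so local end time = 7:56 AM + 8:45 = 4:41 PM on Oct 2.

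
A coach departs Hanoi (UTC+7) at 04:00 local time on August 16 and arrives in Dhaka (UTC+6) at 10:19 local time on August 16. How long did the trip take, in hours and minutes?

Departure in UTC: 04:00 − 7:00 = 21:00 on Aug 15.
Arrival in UTC: 10:19 − 6:00 = 04:19 on Aug 16.
Elapsed = 04:19 − 21:00 (+1 day) = 7 hours 19 minutes.

7 hours 19 minutes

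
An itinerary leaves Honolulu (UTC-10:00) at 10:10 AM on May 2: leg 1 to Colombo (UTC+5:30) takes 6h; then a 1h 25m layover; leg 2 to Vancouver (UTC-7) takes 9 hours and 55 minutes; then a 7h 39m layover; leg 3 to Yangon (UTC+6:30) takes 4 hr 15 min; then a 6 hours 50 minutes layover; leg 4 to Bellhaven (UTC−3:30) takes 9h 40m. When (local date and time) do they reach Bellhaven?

2:24 PM on May 4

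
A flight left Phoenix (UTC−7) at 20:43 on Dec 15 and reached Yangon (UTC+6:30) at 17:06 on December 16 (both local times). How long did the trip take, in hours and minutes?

Yangon is 13:30 ahead of Phoenix.
Clock-face elapsed time (ignoring zones) is 20 hours 23 minutes.
Actual elapsed = 20 hours 23 minutes − 13:30 = 6 hours 53 minutes.

6 hours 53 minutes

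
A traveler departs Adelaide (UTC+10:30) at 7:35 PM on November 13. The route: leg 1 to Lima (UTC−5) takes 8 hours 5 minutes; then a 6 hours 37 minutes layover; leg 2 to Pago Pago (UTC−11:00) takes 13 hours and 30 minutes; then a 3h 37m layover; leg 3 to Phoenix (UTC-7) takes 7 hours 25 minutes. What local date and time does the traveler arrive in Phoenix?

Convert departure to UTC: 7:35 PM − 10:30 = 9:05 AM UTC on Nov 13.
Add 8 hours 5 minutes leg 1 → 5:10 PM UTC.
Add 6 hours 37 minutes layover in Lima → 11:47 PM UTC.
Add 13 hours 30 minutes leg 2 → 1:17 PM UTC (Nov 14).
Add 3 hours 37 minutes layover in Pago Pago → 4:54 PM UTC.
Add 7 hours and 25 minutes leg 3 → 12:19 AM UTC (Nov 15).
Phoenix is UTC−7:00, so local arrival = 12:19 AM − 7:00 = 5:19 PM on Nov 14.

5:19 PM on Nov 14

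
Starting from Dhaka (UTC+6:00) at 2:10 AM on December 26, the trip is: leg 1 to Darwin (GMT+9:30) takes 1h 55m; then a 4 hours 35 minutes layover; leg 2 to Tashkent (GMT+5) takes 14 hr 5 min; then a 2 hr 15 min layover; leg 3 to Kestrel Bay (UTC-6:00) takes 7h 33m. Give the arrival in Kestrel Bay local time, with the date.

8:33 PM on Dec 26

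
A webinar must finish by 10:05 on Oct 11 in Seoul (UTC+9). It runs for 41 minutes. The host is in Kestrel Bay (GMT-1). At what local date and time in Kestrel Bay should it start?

Target end time in UTC: 10:05 − 9:00 = 01:05 on Oct 11.
Subtract 41 minutes → start 00:24 UTC on Oct 11.
Kestrel Bay is UTC−1:00: 00:24 − 1:00 = 23:24 on Oct 10.

23:24 on Oct 10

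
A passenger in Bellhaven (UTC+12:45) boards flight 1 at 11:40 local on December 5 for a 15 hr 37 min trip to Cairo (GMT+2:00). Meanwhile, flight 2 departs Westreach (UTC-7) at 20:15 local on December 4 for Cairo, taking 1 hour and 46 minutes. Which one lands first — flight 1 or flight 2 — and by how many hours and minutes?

Flight 1 in UTC: 11:40 − 12:45 = 22:55 on Dec 4.
+15 hours and 37 minutes → arrive 14:32 UTC on Dec 5.
Flight 2 in UTC: 20:15 + 7:00 = 03:15 on Dec 5.
+1 hour 46 minutes → arrive 05:01 UTC on Dec 5.
Flight 2 lands earlier by 9 hours 31 minutes.

the second, by 9 hours 31 minutes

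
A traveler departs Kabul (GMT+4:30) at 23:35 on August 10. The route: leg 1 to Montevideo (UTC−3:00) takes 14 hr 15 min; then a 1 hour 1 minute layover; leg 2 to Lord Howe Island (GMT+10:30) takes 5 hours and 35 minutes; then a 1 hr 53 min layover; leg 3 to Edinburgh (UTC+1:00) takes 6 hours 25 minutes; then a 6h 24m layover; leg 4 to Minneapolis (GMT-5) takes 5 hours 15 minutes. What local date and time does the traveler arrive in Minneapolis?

Convert departure to UTC: 23:35 − 4:30 = 19:05 UTC on Aug 10.
Add 14 hours 15 minutes leg 1 → 09:20 UTC (Aug 11).
Add 1 hour 1 minute layover in Montevideo → 10:21 UTC.
Add 5 hours 35 minutes leg 2 → 15:56 UTC.
Add 1 hour and 53 minutes layover in Lord Howe Island → 17:49 UTC.
Add 6 hours and 25 minutes leg 3 → 00:14 UTC (Aug 12).
Add 6 hours and 24 minutes layover in Edinburgh → 06:38 UTC.
Add 5 hours 15 minutes leg 4 → 11:53 UTC.
Minneapolis is UTC−5:00, so local arrival = 11:53 − 5:00 = 06:53 on Aug 12.

06:53 on August 12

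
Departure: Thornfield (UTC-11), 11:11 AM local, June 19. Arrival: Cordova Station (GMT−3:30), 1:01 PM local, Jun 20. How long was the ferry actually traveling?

18 hours 20 minutes

Departure in UTC: 11:11 AM + 11:00 = 10:11 PM on Jun 19.
Arrival in UTC: 1:01 PM + 3:30 = 4:31 PM on Jun 20.
Elapsed = 4:31 PM − 10:11 PM (+1 day) = 18 hours 20 minutes.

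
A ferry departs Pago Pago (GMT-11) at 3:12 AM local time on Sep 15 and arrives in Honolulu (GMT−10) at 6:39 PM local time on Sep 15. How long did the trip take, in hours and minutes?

Departure in UTC: 3:12 AM + 11:00 = 2:12 PM on Sep 15.
Arrival in UTC: 6:39 PM + 10:00 = 4:39 AM on Sep 16.
Elapsed = 4:39 AM − 2:12 PM (+1 day) = 14 hours 27 minutes.

14 hours 27 minutes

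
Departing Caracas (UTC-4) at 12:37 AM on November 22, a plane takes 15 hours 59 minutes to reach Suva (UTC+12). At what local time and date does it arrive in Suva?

8:36 AM on Nov 23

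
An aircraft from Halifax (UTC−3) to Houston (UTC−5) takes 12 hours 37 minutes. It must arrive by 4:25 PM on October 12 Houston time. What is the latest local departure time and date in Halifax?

5:48 AM on October 12

Target arrival in UTC: 4:25 PM + 5:00 = 9:25 PM on Oct 12.
Subtract 12 hours 37 minutes → departure 8:48 AM UTC on Oct 12.
Halifax is UTC−3:00: 8:48 AM − 3:00 = 5:48 AM on Oct 12.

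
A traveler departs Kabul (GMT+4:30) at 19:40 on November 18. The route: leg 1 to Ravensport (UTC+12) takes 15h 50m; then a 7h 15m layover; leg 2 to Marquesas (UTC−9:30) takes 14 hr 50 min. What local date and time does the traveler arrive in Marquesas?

19:35 on November 19

Convert departure to UTC: 19:40 − 4:30 = 15:10 UTC on Nov 18.
Add 15 hours 50 minutes leg 1 → 07:00 UTC (Nov 19).
Add 7 hours and 15 minutes layover in Ravensport → 14:15 UTC.
Add 14 hours and 50 minutes leg 2 → 05:05 UTC (Nov 20).
Marquesas is UTC−9:30, so local arrival = 05:05 − 9:30 = 19:35 on Nov 19.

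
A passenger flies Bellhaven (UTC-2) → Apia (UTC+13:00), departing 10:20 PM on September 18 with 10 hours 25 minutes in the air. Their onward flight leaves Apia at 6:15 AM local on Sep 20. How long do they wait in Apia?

6 hours 30 minutes

Convert departure to UTC: 10:20 PM + 2:00 = 12:20 AM UTC on Sep 19.
Add 10 hours 25 minutes flight time → 10:45 AM UTC.
Apia is UTC+13:00, so local arrival = 10:45 AM + 13:00 = 11:45 PM on Sep 19.
Layover = 6:15 AM − 11:45 PM (+1 day) = 6 hours 30 minutes.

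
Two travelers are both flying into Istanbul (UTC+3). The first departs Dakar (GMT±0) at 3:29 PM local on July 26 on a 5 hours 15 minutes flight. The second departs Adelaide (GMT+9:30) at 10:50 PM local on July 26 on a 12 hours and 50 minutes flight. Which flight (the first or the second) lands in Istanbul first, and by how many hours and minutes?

Flight 1 departs at 3:29 PM UTC (Jul 26).
+5 hours 15 minutes → arrive 8:44 PM UTC on Jul 26.
Flight 2 in UTC: 10:50 PM − 9:30 = 1:20 PM on Jul 26.
+12 hours and 50 minutes → arrive 2:10 AM UTC on Jul 27.
Flight 1 lands earlier by 5 hours 26 minutes.

the first, by 5 hours 26 minutes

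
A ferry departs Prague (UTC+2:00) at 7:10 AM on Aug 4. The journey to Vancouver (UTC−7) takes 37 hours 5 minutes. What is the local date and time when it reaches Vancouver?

Vancouver is 9:00 behind Prague.
After 37 hours 5 minutes it is 8:15 PM (Aug 5) in Prague.
Shift by the zone difference: 8:15 PM − 9:00 = 11:15 AM on Aug 5 in Vancouver.

11:15 AM on August 5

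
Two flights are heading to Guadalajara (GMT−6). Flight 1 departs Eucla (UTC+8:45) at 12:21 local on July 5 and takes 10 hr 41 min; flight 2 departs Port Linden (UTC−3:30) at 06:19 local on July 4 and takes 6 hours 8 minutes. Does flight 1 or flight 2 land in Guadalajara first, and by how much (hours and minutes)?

the second, by 22 hours 20 minutes

Flight 1 in UTC: 12:21 − 8:45 = 03:36 on Jul 5.
+10 hours 41 minutes → arrive 14:17 UTC on Jul 5.
Flight 2 in UTC: 06:19 + 3:30 = 09:49 on Jul 4.
+6 hours and 8 minutes → arrive 15:57 UTC on Jul 4.
Flight 2 lands earlier by 22 hours 20 minutes.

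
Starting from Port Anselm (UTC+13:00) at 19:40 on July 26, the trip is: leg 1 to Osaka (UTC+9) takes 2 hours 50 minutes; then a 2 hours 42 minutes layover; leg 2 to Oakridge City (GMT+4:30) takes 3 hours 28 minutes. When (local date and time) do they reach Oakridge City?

Convert departure to UTC: 19:40 − 13:00 = 06:40 UTC on Jul 26.
Add 2 hours and 50 minutes leg 1 → 09:30 UTC.
Add 2 hours and 42 minutes layover in Osaka → 12:12 UTC.
Add 3 hours and 28 minutes leg 2 → 15:40 UTC.
Oakridge City is UTC+4:30, so local arrival = 15:40 + 4:30 = 20:10 on Jul 26.

20:10 on July 26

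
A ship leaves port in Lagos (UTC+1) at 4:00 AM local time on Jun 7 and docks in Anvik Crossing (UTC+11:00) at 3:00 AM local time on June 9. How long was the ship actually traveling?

37 hours

Departure in UTC: 4:00 AM − 1:00 = 3:00 AM on Jun 7.
Arrival in UTC: 3:00 AM − 11:00 = 4:00 PM on Jun 8.
Elapsed = 4:00 PM − 3:00 AM (+1 day) = 37 hours.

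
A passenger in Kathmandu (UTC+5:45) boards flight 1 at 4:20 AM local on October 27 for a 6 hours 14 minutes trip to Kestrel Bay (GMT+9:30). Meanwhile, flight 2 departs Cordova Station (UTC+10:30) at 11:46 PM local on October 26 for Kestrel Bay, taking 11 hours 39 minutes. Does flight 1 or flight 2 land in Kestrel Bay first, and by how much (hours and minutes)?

Flight 1 in UTC: 4:20 AM − 5:45 = 10:35 PM on Oct 26.
+6 hours 14 minutes → arrive 4:49 AM UTC on Oct 27.
Flight 2 in UTC: 11:46 PM − 10:30 = 1:16 PM on Oct 26.
+11 hours and 39 minutes → arrive 12:55 AM UTC on Oct 27.
Flight 2 lands earlier by 3 hours 54 minutes.

the second, by 3 hours 54 minutes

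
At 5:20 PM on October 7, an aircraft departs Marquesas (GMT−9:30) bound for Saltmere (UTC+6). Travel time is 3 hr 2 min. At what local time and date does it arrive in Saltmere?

11:52 AM on October 8

Saltmere is 15:30 ahead of Marquesas.
After 3 hours 2 minutes it is 8:22 PM in Marquesas.
Shift by the zone difference: 8:22 PM + 15:30 = 11:52 AM on Oct 8 in Saltmere.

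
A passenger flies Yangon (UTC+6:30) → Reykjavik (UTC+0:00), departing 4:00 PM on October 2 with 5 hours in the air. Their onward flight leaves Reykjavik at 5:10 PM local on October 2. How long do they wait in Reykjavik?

2 hours 40 minutes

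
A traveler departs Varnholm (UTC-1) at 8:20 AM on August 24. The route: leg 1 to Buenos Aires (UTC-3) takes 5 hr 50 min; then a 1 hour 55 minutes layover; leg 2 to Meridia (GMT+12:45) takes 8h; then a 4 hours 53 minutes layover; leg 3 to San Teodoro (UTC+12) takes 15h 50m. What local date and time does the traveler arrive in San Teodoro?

Convert departure to UTC: 8:20 AM + 1:00 = 9:20 AM UTC on Aug 24.
Add 5 hours and 50 minutes leg 1 → 3:10 PM UTC.
Add 1 hour and 55 minutes layover in Buenos Aires → 5:05 PM UTC.
Add 8 hours leg 2 → 1:05 AM UTC (Aug 25).
Add 4 hours 53 minutes layover in Meridia → 5:58 AM UTC.
Add 15 hours 50 minutes leg 3 → 9:48 PM UTC.
San Teodoro is UTC+12:00, so local arrival = 9:48 PM + 12:00 = 9:48 AM on Aug 26.

9:48 AM on Aug 26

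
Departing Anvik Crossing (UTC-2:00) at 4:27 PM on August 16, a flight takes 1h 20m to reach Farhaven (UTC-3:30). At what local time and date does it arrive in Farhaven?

4:17 PM on August 16

Farhaven is 1:30 behind Anvik Crossing.
After 1 hour and 20 minutes it is 5:47 PM in Anvik Crossing.
Shift by the zone difference: 5:47 PM − 1:30 = 4:17 PM on Aug 16 in Farhaven.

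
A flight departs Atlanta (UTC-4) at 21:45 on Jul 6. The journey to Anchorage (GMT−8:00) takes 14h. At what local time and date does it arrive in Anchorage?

07:45 on July 7

Anchorage is 4:00 behind Atlanta.
After 14 hours it is 11:45 (Jul 7) in Atlanta.
Shift by the zone difference: 11:45 − 4:00 = 07:45 on Jul 7 in Anchorage.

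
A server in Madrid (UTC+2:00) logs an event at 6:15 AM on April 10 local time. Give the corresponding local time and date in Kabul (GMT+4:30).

Kabul is 2:30 ahead of Madrid.
Shift by the zone difference: 6:15 AM + 2:30 = 8:45 AM on Apr 10 in Kabul.

8:45 AM on April 10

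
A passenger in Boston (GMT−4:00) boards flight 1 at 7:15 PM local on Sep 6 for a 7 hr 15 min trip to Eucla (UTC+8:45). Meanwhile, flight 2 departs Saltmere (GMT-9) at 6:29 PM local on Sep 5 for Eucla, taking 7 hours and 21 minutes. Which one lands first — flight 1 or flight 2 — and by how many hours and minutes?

the second, by 19 hours 40 minutes

Flight 1 in UTC: 7:15 PM + 4:00 = 11:15 PM on Sep 6.
+7 hours 15 minutes → arrive 6:30 AM UTC on Sep 7.
Flight 2 in UTC: 6:29 PM + 9:00 = 3:29 AM on Sep 6.
+7 hours 21 minutes → arrive 10:50 AM UTC on Sep 6.
Flight 2 lands earlier by 19 hours 40 minutes.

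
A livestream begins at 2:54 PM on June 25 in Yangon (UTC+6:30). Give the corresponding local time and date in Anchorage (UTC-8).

12:24 AM on Jun 25

In UTC: 2:54 PM − 6:30 = 8:24 AM on Jun 25.
Anchorage is UTC−8:00: 8:24 AM − 8:00 = 12:24 AM on Jun 25.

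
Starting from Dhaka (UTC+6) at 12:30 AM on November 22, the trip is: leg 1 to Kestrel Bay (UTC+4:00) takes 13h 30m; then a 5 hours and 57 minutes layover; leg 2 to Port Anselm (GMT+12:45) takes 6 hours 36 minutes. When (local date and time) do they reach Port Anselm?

9:18 AM on November 23

Convert departure to UTC: 12:30 AM − 6:00 = 6:30 PM UTC on Nov 21.
Add 13 hours and 30 minutes leg 1 → 8:00 AM UTC (Nov 22).
Add 5 hours 57 minutes layover in Kestrel Bay → 1:57 PM UTC.
Add 6 hours and 36 minutes leg 2 → 8:33 PM UTC.
Port Anselm is UTC+12:45, so local arrival = 8:33 PM + 12:45 = 9:18 AM on Nov 23.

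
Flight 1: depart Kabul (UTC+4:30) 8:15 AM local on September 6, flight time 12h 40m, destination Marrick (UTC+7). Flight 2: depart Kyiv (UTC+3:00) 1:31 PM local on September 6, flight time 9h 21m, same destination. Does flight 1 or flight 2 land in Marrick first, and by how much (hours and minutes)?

Flight 1 in UTC: 8:15 AM − 4:30 = 3:45 AM on Sep 6.
+12 hours and 40 minutes → arrive 4:25 PM UTC on Sep 6.
Flight 2 in UTC: 1:31 PM − 3:00 = 10:31 AM on Sep 6.
+9 hours 21 minutes → arrive 7:52 PM UTC on Sep 6.
Flight 1 lands earlier by 3 hours 27 minutes.

the first, by 3 hours 27 minutes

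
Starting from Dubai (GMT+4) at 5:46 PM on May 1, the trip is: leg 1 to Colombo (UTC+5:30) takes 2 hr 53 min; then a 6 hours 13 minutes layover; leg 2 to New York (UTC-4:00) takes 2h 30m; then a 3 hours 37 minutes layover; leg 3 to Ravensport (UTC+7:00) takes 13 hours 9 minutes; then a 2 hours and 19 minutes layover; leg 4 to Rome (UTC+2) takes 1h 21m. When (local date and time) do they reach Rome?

11:48 PM on May 2

Convert departure to UTC: 5:46 PM − 4:00 = 1:46 PM UTC on May 1.
Add 2 hours 53 minutes leg 1 → 4:39 PM UTC.
Add 6 hours 13 minutes layover in Colombo → 10:52 PM UTC.
Add 2 hours and 30 minutes leg 2 → 1:22 AM UTC (May 2).
Add 3 hours and 37 minutes layover in New York → 4:59 AM UTC.
Add 13 hours and 9 minutes leg 3 → 6:08 PM UTC.
Add 2 hours and 19 minutes layover in Ravensport → 8:27 PM UTC.
Add 1 hour and 21 minutes leg 4 → 9:48 PM UTC.
Rome is UTC+2:00, so local arrival = 9:48 PM + 2:00 = 11:48 PM on May 2.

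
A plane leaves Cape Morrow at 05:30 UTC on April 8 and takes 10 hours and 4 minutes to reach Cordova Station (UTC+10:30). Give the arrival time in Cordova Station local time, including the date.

Departure is given in UTC: 05:30 on Apr 8.
Add 10 hours and 4 minutes → 15:34 UTC.
Cordova Station is UTC+10:30: 15:34 + 10:30 = 02:04 on Apr 9.

02:04 on April 9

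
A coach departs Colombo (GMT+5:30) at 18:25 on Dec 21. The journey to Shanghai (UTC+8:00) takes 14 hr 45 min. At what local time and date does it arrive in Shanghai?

Convert departure to UTC: 18:25 − 5:30 = 12:55 UTC on Dec 21.
Add 14 hours 45 minutes travel time → 03:40 UTC (Dec 22).
Shanghai is UTC+8:00, so local arrival = 03:40 + 8:00 = 11:40 on Dec 22.

11:40 on December 22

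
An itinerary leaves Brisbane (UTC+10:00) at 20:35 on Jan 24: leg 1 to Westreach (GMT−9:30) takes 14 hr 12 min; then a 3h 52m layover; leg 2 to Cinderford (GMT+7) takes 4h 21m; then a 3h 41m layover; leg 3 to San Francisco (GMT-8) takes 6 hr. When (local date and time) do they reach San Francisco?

10:41 on January 25

Convert departure to UTC: 20:35 − 10:00 = 10:35 UTC on Jan 24.
Add 14 hours 12 minutes leg 1 → 00:47 UTC (Jan 25).
Add 3 hours 52 minutes layover in Westreach → 04:39 UTC.
Add 4 hours 21 minutes leg 2 → 09:00 UTC.
Add 3 hours 41 minutes layover in Cinderford → 12:41 UTC.
Add 6 hours leg 3 → 18:41 UTC.
San Francisco is UTC−8:00, so local arrival = 18:41 − 8:00 = 10:41 on Jan 25.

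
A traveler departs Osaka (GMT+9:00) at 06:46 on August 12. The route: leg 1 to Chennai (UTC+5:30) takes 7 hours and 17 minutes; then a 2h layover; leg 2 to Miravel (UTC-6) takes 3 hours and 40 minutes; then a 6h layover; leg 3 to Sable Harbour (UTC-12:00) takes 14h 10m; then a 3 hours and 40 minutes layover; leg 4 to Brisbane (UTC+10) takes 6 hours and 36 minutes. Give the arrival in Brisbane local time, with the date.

Convert departure to UTC: 06:46 − 9:00 = 21:46 UTC on Aug 11.
Add 7 hours 17 minutes leg 1 → 05:03 UTC (Aug 12).
Add 2 hours layover in Chennai → 07:03 UTC.
Add 3 hours 40 minutes leg 2 → 10:43 UTC.
Add 6 hours layover in Miravel → 16:43 UTC.
Add 14 hours and 10 minutes leg 3 → 06:53 UTC (Aug 13).
Add 3 hours and 40 minutes layover in Sable Harbour → 10:33 UTC.
Add 6 hours 36 minutes leg 4 → 17:09 UTC.
Brisbane is UTC+10:00, so local arrival = 17:09 + 10:00 = 03:09 on Aug 14.

03:09 on August 14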